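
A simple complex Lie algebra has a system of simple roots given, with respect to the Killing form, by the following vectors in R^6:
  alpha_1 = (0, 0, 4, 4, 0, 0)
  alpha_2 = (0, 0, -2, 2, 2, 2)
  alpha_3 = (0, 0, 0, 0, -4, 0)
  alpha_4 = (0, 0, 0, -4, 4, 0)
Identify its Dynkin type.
Compute the Cartan integers a_ij = 2(alpha_i, alpha_j)/(alpha_j, alpha_j); the resulting 4x4 Cartan matrix is
[[2, 0, 0, -1], [0, 2, -1, 0], [0, -1, 2, -1], [-1, 0, -2, 2]].
The roots have two lengths (squared-length ratio 2:1); the short ones are alpha_{2,3}. The associated Dynkin diagram is a chain of 4 nodes with a double edge between the middle two (F_4), so the type is F_4.

F_4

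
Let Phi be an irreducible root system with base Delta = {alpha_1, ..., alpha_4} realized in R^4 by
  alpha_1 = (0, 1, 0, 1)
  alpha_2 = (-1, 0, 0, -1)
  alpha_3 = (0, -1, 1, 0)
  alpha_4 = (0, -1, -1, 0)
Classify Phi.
Compute the Cartan integers a_ij = 2(alpha_i, alpha_j)/(alpha_j, alpha_j); the resulting 4x4 Cartan matrix is
[[2, -1, -1, -1], [-1, 2, 0, 0], [-1, 0, 2, 0], [-1, 0, 0, 2]].
All simple roots have the same length, so the diagram is simply laced. The associated Dynkin diagram is a chain of 2 nodes with a fork of two nodes at one end (D_4), so the type is D_4 (the algebra so(8)).

D4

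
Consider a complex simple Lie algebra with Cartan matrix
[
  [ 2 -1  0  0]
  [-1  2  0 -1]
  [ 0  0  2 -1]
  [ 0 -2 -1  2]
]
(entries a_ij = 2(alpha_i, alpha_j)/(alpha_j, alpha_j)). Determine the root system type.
F4

The matrix has rank 4 with 2's on the diagonal. Reading the off-diagonal entries as Dynkin edges (a single edge where a_ij = a_ji = -1; a double or triple edge where a_ij * a_ji = 2 or 3), the diagram is a chain of 4 nodes with a double edge between the middle two (F_4). One simple-root ordering that puts it in standard form is (alpha_3, alpha_4, alpha_2, alpha_1). So the algebra is type F_4.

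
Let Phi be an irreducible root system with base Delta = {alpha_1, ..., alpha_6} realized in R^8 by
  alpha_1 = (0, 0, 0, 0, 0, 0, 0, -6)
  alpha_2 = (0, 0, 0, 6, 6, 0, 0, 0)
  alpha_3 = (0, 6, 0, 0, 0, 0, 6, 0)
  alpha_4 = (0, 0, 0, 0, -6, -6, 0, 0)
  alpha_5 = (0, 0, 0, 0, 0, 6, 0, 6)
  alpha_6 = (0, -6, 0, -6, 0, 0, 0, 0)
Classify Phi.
Compute the Cartan integers a_ij = 2(alpha_i, alpha_j)/(alpha_j, alpha_j); the resulting 6x6 Cartan matrix is
[[2, 0, 0, 0, -1, 0], [0, 2, 0, -1, 0, -1], [0, 0, 2, 0, 0, -1], [0, -1, 0, 2, -1, 0], [-2, 0, 0, -1, 2, 0], [0, -1, -1, 0, 0, 2]].
The roots have two lengths (squared-length ratio 2:1); the short ones are alpha_{1}. The associated Dynkin diagram is a chain of 6 nodes with a double edge at one end; the terminal node there is the unique short simple root (B_6), so the type is B_6 (the algebra so(13)).

B_6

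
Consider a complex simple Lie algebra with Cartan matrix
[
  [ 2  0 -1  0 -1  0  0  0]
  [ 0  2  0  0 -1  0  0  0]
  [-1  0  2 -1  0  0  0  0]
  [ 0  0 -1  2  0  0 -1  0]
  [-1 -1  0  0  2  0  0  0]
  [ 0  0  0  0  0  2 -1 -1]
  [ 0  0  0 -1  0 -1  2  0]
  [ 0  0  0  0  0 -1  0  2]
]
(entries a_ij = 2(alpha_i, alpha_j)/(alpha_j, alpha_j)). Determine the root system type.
The matrix has rank 8 with 2's on the diagonal. Reading the off-diagonal entries as Dynkin edges (a single edge where a_ij = a_ji = -1; a double or triple edge where a_ij * a_ji = 2 or 3), the diagram is a chain of 8 nodes with single edges (A_8). One simple-root ordering that puts it in standard form is (alpha_2, alpha_5, alpha_1, alpha_3, alpha_4, alpha_7, alpha_6, alpha_8). So the algebra is type A_8, i.e. sl(9).

A_8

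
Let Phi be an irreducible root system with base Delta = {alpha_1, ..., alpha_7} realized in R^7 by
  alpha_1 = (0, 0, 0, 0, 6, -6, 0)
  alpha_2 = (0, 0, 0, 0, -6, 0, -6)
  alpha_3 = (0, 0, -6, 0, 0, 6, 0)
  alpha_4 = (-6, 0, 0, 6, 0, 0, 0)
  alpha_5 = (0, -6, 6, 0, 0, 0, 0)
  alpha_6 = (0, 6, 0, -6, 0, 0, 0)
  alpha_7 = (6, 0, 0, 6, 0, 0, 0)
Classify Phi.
Compute the Cartan integers a_ij = 2(alpha_i, alpha_j)/(alpha_j, alpha_j); the resulting 7x7 Cartan matrix is
[[2, -1, -1, 0, 0, 0, 0], [-1, 2, 0, 0, 0, 0, 0], [-1, 0, 2, 0, -1, 0, 0], [0, 0, 0, 2, 0, -1, 0], [0, 0, -1, 0, 2, -1, 0], [0, 0, 0, -1, -1, 2, -1], [0, 0, 0, 0, 0, -1, 2]].
All simple roots have the same length, so the diagram is simply laced. The associated Dynkin diagram is a chain of 5 nodes with a fork of two nodes at one end (D_7), so the type is D_7 (the algebra so(14)).

D_7 (so(14))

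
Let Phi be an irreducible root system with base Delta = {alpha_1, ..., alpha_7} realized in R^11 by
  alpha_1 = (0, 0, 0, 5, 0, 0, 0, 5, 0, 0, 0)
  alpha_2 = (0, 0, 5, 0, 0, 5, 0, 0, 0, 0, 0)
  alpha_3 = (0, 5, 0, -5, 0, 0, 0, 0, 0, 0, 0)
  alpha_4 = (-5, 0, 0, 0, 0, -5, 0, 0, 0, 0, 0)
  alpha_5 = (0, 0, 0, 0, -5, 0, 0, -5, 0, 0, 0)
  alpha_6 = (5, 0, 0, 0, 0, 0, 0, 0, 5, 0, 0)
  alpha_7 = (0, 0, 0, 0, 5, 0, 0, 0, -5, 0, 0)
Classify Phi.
A_7

Compute the Cartan integers a_ij = 2(alpha_i, alpha_j)/(alpha_j, alpha_j); the resulting 7x7 Cartan matrix is
[[2, 0, -1, 0, -1, 0, 0], [0, 2, 0, -1, 0, 0, 0], [-1, 0, 2, 0, 0, 0, 0], [0, -1, 0, 2, 0, -1, 0], [-1, 0, 0, 0, 2, 0, -1], [0, 0, 0, -1, 0, 2, -1], [0, 0, 0, 0, -1, -1, 2]].
All simple roots have the same length, so the diagram is simply laced. The associated Dynkin diagram is a chain of 7 nodes with single edges (A_7), so the type is A_7 (the algebra sl(8)).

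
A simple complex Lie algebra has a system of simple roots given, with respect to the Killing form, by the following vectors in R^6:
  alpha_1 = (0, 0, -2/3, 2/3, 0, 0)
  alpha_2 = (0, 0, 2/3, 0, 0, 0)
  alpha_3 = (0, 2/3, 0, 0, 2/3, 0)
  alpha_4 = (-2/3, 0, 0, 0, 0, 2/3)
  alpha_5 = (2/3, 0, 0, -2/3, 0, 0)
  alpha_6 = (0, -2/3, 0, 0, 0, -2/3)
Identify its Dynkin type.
Compute the Cartan integers a_ij = 2(alpha_i, alpha_j)/(alpha_j, alpha_j); the resulting 6x6 Cartan matrix is
[[2, -2, 0, 0, -1, 0], [-1, 2, 0, 0, 0, 0], [0, 0, 2, 0, 0, -1], [0, 0, 0, 2, -1, -1], [-1, 0, 0, -1, 2, 0], [0, 0, -1, -1, 0, 2]].
The roots have two lengths (squared-length ratio 2:1); the short ones are alpha_{2}. The associated Dynkin diagram is a chain of 6 nodes with a double edge at one end; the terminal node there is the unique short simple root (B_6), so the type is B_6 (the algebra so(13)).

B_6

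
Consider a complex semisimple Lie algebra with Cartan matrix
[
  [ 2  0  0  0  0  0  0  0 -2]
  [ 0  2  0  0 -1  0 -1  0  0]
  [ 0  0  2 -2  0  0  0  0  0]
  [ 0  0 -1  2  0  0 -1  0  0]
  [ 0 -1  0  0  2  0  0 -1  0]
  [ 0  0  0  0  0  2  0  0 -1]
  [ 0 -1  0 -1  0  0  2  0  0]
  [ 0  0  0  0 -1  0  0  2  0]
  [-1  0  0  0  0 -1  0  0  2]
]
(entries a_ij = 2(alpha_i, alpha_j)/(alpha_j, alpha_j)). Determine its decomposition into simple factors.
The diagram associated to this matrix has two connected components: the simple roots {alpha_1, alpha_6, alpha_9} form a chain of 3 nodes with a double edge at one end; the terminal node there is the unique long simple root (C_3), and {alpha_2, alpha_3, alpha_4, alpha_5, alpha_7, alpha_8} form a chain of 6 nodes with a double edge at one end; the terminal node there is the unique long simple root (C_6). A semisimple Lie algebra decomposes uniquely as the direct sum of simple ideals, one per connected component of its Dynkin diagram, so g ≅ C_3 ⊕ C_6 (dimension 21 + 78 = 99).

C3 ⊕ C6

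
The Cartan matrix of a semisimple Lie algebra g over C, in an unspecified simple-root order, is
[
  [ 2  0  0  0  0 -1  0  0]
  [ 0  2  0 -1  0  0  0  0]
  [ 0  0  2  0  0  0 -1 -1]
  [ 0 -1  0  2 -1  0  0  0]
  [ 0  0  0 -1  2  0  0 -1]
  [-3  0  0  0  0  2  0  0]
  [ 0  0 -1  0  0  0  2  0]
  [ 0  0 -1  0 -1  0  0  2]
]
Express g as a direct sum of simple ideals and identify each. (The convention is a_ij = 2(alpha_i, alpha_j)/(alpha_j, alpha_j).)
The diagram associated to this matrix has two connected components: the simple roots {alpha_2, alpha_3, alpha_4, alpha_5, alpha_7, alpha_8} form a chain of 6 nodes with single edges (A_6), and {alpha_1, alpha_6} form two nodes joined by a triple edge (G_2). A semisimple Lie algebra decomposes uniquely as the direct sum of simple ideals, one per connected component of its Dynkin diagram, so g ≅ A_6 ⊕ G_2 (dimension 48 + 14 = 62).

A_6 (sl(7)) ⊕ G_2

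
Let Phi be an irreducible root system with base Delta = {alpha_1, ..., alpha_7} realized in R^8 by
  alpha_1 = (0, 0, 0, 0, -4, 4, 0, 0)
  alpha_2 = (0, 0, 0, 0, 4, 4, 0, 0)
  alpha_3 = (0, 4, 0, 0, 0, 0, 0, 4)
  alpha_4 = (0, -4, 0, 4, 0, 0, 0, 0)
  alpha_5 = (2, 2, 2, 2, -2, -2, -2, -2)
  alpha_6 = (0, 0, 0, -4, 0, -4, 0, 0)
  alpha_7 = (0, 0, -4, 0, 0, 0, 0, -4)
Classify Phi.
Compute the Cartan integers a_ij = 2(alpha_i, alpha_j)/(alpha_j, alpha_j); the resulting 7x7 Cartan matrix is
[[2, 0, 0, 0, 0, -1, 0], [0, 2, 0, 0, -1, -1, 0], [0, 0, 2, -1, 0, 0, -1], [0, 0, -1, 2, 0, -1, 0], [0, -1, 0, 0, 2, 0, 0], [-1, -1, 0, -1, 0, 2, 0], [0, 0, -1, 0, 0, 0, 2]].
All simple roots have the same length, so the diagram is simply laced. The associated Dynkin diagram is a chain of 6 nodes with one extra node attached to the third node from one end (E_7), so the type is E_7.

E7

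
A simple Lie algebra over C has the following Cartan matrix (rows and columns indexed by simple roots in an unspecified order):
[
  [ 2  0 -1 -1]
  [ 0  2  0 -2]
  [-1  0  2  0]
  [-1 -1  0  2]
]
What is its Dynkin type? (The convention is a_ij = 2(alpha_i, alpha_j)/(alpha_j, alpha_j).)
C4

The matrix has rank 4 with 2's on the diagonal. Reading the off-diagonal entries as Dynkin edges (a single edge where a_ij = a_ji = -1; a double or triple edge where a_ij * a_ji = 2 or 3), the diagram is a chain of 4 nodes with a double edge at one end; the terminal node there is the unique long simple root (C_4). One simple-root ordering that puts it in standard form is (alpha_3, alpha_1, alpha_4, alpha_2). So the algebra is type C_4, i.e. sp(8).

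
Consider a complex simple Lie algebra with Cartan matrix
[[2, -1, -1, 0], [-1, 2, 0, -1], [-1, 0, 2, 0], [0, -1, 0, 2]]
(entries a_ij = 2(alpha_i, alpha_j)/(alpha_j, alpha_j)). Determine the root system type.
The matrix has rank 4 with 2's on the diagonal. Reading the off-diagonal entries as Dynkin edges (a single edge where a_ij = a_ji = -1; a double or triple edge where a_ij * a_ji = 2 or 3), the diagram is a chain of 4 nodes with single edges (A_4). One simple-root ordering that puts it in standard form is (alpha_4, alpha_2, alpha_1, alpha_3). So the algebra is type A_4, i.e. sl(5).

A_4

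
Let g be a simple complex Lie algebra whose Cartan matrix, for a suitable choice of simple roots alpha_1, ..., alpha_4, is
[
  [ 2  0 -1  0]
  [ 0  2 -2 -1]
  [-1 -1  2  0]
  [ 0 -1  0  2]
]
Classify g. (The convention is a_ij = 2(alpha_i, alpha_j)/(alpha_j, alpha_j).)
type F_4

The matrix has rank 4 with 2's on the diagonal. Reading the off-diagonal entries as Dynkin edges (a single edge where a_ij = a_ji = -1; a double or triple edge where a_ij * a_ji = 2 or 3), the diagram is a chain of 4 nodes with a double edge between the middle two (F_4). One simple-root ordering that puts it in standard form is (alpha_4, alpha_2, alpha_3, alpha_1). So the algebra is type F_4.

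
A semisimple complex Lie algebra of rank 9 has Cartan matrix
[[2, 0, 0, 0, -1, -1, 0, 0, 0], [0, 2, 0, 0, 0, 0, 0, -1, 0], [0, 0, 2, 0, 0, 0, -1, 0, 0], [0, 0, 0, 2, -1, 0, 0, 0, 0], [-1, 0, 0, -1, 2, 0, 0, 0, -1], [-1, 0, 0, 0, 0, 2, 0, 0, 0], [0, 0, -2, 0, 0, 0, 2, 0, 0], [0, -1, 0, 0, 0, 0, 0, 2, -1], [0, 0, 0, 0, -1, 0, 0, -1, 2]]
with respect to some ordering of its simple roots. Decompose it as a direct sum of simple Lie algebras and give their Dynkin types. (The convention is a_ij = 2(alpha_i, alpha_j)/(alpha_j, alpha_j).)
The diagram associated to this matrix has two connected components: the simple roots {alpha_3, alpha_7} form a chain of 2 nodes with a double edge at one end; the terminal node there is the unique short simple root (B_2), and {alpha_1, alpha_2, alpha_4, alpha_5, alpha_6, alpha_8, alpha_9} form a chain of 6 nodes with one extra node attached to the third node from one end (E_7). A semisimple Lie algebra decomposes uniquely as the direct sum of simple ideals, one per connected component of its Dynkin diagram, so g ≅ B_2 ⊕ E_7 (dimension 10 + 133 = 143).

B_2 (so(5)) ⊕ E_7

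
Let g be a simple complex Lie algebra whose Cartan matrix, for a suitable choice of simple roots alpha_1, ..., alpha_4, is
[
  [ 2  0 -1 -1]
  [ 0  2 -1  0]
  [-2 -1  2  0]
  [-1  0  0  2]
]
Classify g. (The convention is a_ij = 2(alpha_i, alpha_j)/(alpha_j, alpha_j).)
The matrix has rank 4 with 2's on the diagonal. Reading the off-diagonal entries as Dynkin edges (a single edge where a_ij = a_ji = -1; a double or triple edge where a_ij * a_ji = 2 or 3), the diagram is a chain of 4 nodes with a double edge between the middle two (F_4). One simple-root ordering that puts it in standard form is (alpha_2, alpha_3, alpha_1, alpha_4). So the algebra is type F_4.

F_4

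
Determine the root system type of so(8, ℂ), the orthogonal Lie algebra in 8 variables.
D4

This is so(8) with 8 even, which has dimension 8(8-1)/2 = 28 and rank 8/2 = 4. In the classification of classical Lie algebras, the orthogonal algebra so(2n) in an even number of variables has type D_n; here n = 4, so the Dynkin diagram is a chain of 2 nodes with a fork of two nodes at one end (D_4). Hence the type is D_4.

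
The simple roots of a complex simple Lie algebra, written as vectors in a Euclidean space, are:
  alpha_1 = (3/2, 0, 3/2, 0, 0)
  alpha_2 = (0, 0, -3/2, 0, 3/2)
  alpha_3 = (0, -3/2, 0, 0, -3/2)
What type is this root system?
Compute the Cartan integers a_ij = 2(alpha_i, alpha_j)/(alpha_j, alpha_j); the resulting 3x3 Cartan matrix is
[[2, -1, 0], [-1, 2, -1], [0, -1, 2]].
All simple roots have the same length, so the diagram is simply laced. The associated Dynkin diagram is a chain of 3 nodes with single edges (A_3), so the type is A_3 (the algebra sl(4)).

A_3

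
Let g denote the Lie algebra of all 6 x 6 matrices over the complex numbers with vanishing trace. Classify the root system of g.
type A_5

This is sl(6), which has dimension 6^2 - 1 = 35 and rank 6 - 1 = 5 (a Cartan subalgebra is the diagonal traceless matrices). In the classification of classical Lie algebras, the special linear algebra sl(n+1) has type A_n; here n = 5, so the Dynkin diagram is a chain of 5 nodes with single edges (A_5). Hence the type is A_5.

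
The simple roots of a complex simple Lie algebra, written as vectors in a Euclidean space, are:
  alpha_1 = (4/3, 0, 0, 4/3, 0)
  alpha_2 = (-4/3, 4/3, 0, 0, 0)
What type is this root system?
A_2

Compute the Cartan integers a_ij = 2(alpha_i, alpha_j)/(alpha_j, alpha_j); the resulting 2x2 Cartan matrix is
[[2, -1], [-1, 2]].
All simple roots have the same length, so the diagram is simply laced. The associated Dynkin diagram is a chain of 2 nodes with single edges (A_2), so the type is A_2 (the algebra sl(3)).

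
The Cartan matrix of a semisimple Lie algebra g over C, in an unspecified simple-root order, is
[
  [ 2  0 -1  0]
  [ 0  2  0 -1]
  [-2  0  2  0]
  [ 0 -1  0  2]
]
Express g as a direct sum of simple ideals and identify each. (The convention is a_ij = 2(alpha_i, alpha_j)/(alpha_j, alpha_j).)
type A_2 + type B_2

The diagram associated to this matrix has two connected components: the simple roots {alpha_2, alpha_4} form a chain of 2 nodes with single edges (A_2), and {alpha_1, alpha_3} form a chain of 2 nodes with a double edge at one end; the terminal node there is the unique short simple root (B_2). A semisimple Lie algebra decomposes uniquely as the direct sum of simple ideals, one per connected component of its Dynkin diagram, so g ≅ A_2 ⊕ B_2 (dimension 8 + 10 = 18).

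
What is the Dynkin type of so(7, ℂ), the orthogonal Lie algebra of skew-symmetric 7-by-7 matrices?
type B_3

This is so(7) with 7 odd, which has dimension 7(7-1)/2 = 21 and rank (7-1)/2 = 3. In the classification of classical Lie algebras, the orthogonal algebra so(2n+1) in an odd number of variables has type B_n; here n = 3, so the Dynkin diagram is a chain of 3 nodes with a double edge at one end; the terminal node there is the unique short simple root (B_3). Hence the type is B_3.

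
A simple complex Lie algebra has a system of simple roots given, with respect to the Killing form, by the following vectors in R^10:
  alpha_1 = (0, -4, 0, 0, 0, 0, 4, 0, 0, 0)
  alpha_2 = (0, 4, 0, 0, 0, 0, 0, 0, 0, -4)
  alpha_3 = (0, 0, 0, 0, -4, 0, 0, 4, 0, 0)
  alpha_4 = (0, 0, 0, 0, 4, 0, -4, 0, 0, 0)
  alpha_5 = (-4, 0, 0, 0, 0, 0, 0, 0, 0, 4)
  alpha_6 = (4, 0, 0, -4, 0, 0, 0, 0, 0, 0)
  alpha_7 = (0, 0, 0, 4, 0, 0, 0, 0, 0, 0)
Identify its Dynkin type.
B7

Compute the Cartan integers a_ij = 2(alpha_i, alpha_j)/(alpha_j, alpha_j); the resulting 7x7 Cartan matrix is
[[2, -1, 0, -1, 0, 0, 0], [-1, 2, 0, 0, -1, 0, 0], [0, 0, 2, -1, 0, 0, 0], [-1, 0, -1, 2, 0, 0, 0], [0, -1, 0, 0, 2, -1, 0], [0, 0, 0, 0, -1, 2, -2], [0, 0, 0, 0, 0, -1, 2]].
The roots have two lengths (squared-length ratio 2:1); the short ones are alpha_{7}. The associated Dynkin diagram is a chain of 7 nodes with a double edge at one end; the terminal node there is the unique short simple root (B_7), so the type is B_7 (the algebra so(15)).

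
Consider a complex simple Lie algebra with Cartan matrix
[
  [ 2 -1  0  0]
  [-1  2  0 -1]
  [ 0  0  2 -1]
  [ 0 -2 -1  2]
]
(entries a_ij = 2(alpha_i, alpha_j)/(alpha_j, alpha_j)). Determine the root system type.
The matrix has rank 4 with 2's on the diagonal. Reading the off-diagonal entries as Dynkin edges (a single edge where a_ij = a_ji = -1; a double or triple edge where a_ij * a_ji = 2 or 3), the diagram is a chain of 4 nodes with a double edge between the middle two (F_4). One simple-root ordering that puts it in standard form is (alpha_3, alpha_4, alpha_2, alpha_1). So the algebra is type F_4.

F4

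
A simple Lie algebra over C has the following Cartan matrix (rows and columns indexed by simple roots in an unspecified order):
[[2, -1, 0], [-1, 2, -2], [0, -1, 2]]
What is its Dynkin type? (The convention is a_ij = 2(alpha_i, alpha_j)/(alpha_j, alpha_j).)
The matrix has rank 3 with 2's on the diagonal. Reading the off-diagonal entries as Dynkin edges (a single edge where a_ij = a_ji = -1; a double or triple edge where a_ij * a_ji = 2 or 3), the diagram is a chain of 3 nodes with a double edge at one end; the terminal node there is the unique short simple root (B_3). One simple-root ordering that puts it in standard form is (alpha_1, alpha_2, alpha_3). So the algebra is type B_3, i.e. so(7).

B_3 (so(7))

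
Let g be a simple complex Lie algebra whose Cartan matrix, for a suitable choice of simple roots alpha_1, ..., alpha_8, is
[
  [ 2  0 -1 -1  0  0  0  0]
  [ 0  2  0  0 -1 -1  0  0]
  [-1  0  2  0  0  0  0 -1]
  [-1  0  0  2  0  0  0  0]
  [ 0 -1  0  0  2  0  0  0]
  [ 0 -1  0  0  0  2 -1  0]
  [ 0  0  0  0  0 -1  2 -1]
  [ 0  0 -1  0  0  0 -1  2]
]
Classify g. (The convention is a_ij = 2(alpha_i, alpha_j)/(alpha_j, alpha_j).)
A8

The matrix has rank 8 with 2's on the diagonal. Reading the off-diagonal entries as Dynkin edges (a single edge where a_ij = a_ji = -1; a double or triple edge where a_ij * a_ji = 2 or 3), the diagram is a chain of 8 nodes with single edges (A_8). One simple-root ordering that puts it in standard form is (alpha_4, alpha_1, alpha_3, alpha_8, alpha_7, alpha_6, alpha_2, alpha_5). So the algebra is type A_8, i.e. sl(9).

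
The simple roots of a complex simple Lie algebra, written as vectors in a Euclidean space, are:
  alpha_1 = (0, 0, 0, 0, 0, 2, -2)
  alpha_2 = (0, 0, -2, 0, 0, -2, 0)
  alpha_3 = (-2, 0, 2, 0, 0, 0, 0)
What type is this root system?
Compute the Cartan integers a_ij = 2(alpha_i, alpha_j)/(alpha_j, alpha_j); the resulting 3x3 Cartan matrix is
[[2, -1, 0], [-1, 2, -1], [0, -1, 2]].
All simple roots have the same length, so the diagram is simply laced. The associated Dynkin diagram is a chain of 3 nodes with single edges (A_3), so the type is A_3 (the algebra sl(4)).

A3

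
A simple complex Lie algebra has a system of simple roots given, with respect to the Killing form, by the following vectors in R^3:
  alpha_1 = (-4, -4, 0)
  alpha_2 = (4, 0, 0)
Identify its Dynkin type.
Compute the Cartan integers a_ij = 2(alpha_i, alpha_j)/(alpha_j, alpha_j); the resulting 2x2 Cartan matrix is
[[2, -2], [-1, 2]].
The roots have two lengths (squared-length ratio 2:1); the short ones are alpha_{2}. The associated Dynkin diagram is a chain of 2 nodes with a double edge at one end; the terminal node there is the unique short simple root (B_2), so the type is B_2 (the algebra so(5)).

B_2 (so(5))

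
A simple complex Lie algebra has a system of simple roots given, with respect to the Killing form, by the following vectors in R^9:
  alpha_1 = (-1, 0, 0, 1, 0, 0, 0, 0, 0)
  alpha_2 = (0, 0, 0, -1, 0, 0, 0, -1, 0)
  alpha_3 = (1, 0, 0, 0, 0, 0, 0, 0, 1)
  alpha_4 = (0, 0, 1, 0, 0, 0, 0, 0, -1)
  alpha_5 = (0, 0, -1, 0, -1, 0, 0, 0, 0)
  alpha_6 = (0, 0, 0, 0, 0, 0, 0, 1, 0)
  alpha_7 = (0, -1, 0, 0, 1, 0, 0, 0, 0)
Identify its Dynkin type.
Compute the Cartan integers a_ij = 2(alpha_i, alpha_j)/(alpha_j, alpha_j); the resulting 7x7 Cartan matrix is
[[2, -1, -1, 0, 0, 0, 0], [-1, 2, 0, 0, 0, -2, 0], [-1, 0, 2, -1, 0, 0, 0], [0, 0, -1, 2, -1, 0, 0], [0, 0, 0, -1, 2, 0, -1], [0, -1, 0, 0, 0, 2, 0], [0, 0, 0, 0, -1, 0, 2]].
The roots have two lengths (squared-length ratio 2:1); the short ones are alpha_{6}. The associated Dynkin diagram is a chain of 7 nodes with a double edge at one end; the terminal node there is the unique short simple root (B_7), so the type is B_7 (the algebra so(15)).

B_7 (so(15))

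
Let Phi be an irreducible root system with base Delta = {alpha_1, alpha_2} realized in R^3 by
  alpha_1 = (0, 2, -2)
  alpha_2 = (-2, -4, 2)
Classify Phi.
G_2

Compute the Cartan integers a_ij = 2(alpha_i, alpha_j)/(alpha_j, alpha_j); the resulting 2x2 Cartan matrix is
[[2, -1], [-3, 2]].
The roots have two lengths (squared-length ratio 3:1); the short ones are alpha_{1}. The associated Dynkin diagram is two nodes joined by a triple edge (G_2), so the type is G_2.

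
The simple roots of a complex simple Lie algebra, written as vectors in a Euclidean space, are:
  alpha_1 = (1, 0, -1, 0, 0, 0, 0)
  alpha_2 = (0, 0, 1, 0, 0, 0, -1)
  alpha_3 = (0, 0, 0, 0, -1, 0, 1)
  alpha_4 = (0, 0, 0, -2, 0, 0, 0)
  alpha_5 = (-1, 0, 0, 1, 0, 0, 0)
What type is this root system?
type C_5

Compute the Cartan integers a_ij = 2(alpha_i, alpha_j)/(alpha_j, alpha_j); the resulting 5x5 Cartan matrix is
[[2, -1, 0, 0, -1], [-1, 2, -1, 0, 0], [0, -1, 2, 0, 0], [0, 0, 0, 2, -2], [-1, 0, 0, -1, 2]].
The roots have two lengths (squared-length ratio 2:1); the short ones are alpha_{1,2,3,5}. The associated Dynkin diagram is a chain of 5 nodes with a double edge at one end; the terminal node there is the unique long simple root (C_5), so the type is C_5 (the algebra sp(10)).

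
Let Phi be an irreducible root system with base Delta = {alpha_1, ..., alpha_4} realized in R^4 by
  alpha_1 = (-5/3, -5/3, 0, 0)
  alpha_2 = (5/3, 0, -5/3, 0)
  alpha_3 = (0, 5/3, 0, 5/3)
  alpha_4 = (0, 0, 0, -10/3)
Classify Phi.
Compute the Cartan integers a_ij = 2(alpha_i, alpha_j)/(alpha_j, alpha_j); the resulting 4x4 Cartan matrix is
[[2, -1, -1, 0], [-1, 2, 0, 0], [-1, 0, 2, -1], [0, 0, -2, 2]].
The roots have two lengths (squared-length ratio 2:1); the short ones are alpha_{1,2,3}. The associated Dynkin diagram is a chain of 4 nodes with a double edge at one end; the terminal node there is the unique long simple root (C_4), so the type is C_4 (the algebra sp(8)).

type C_4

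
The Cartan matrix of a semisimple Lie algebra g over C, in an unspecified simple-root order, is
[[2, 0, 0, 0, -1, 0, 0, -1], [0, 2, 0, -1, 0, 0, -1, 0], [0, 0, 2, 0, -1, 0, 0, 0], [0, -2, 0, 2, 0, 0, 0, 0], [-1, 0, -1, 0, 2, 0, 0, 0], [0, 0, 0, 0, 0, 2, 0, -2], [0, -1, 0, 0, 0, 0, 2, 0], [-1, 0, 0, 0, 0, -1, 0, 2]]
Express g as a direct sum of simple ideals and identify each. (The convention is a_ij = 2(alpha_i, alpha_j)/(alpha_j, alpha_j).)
The diagram associated to this matrix has two connected components: the simple roots {alpha_2, alpha_4, alpha_7} form a chain of 3 nodes with a double edge at one end; the terminal node there is the unique long simple root (C_3), and {alpha_1, alpha_3, alpha_5, alpha_6, alpha_8} form a chain of 5 nodes with a double edge at one end; the terminal node there is the unique long simple root (C_5). A semisimple Lie algebra decomposes uniquely as the direct sum of simple ideals, one per connected component of its Dynkin diagram, so g ≅ C_3 ⊕ C_5 (dimension 21 + 55 = 76).

type C_3 + type C_5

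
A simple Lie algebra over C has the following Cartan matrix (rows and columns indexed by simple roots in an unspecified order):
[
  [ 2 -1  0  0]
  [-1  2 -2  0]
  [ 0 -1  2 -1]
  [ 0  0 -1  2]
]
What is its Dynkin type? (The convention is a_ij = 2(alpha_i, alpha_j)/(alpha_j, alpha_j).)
The matrix has rank 4 with 2's on the diagonal. Reading the off-diagonal entries as Dynkin edges (a single edge where a_ij = a_ji = -1; a double or triple edge where a_ij * a_ji = 2 or 3), the diagram is a chain of 4 nodes with a double edge between the middle two (F_4). One simple-root ordering that puts it in standard form is (alpha_1, alpha_2, alpha_3, alpha_4). So the algebra is type F_4.

type F_4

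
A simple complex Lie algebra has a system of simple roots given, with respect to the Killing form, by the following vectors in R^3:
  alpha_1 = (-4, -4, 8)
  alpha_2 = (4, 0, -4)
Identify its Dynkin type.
Compute the Cartan integers a_ij = 2(alpha_i, alpha_j)/(alpha_j, alpha_j); the resulting 2x2 Cartan matrix is
[[2, -3], [-1, 2]].
The roots have two lengths (squared-length ratio 3:1); the short ones are alpha_{2}. The associated Dynkin diagram is two nodes joined by a triple edge (G_2), so the type is G_2.

type G_2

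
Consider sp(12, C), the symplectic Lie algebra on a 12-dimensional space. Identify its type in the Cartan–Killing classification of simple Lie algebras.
C_6 (sp(12))

This is sp(12), which has dimension 12(12+1)/2 = 78 and rank 12/2 = 6. In the classification of classical Lie algebras, the symplectic algebra sp(2n) has type C_n; here n = 6, so the Dynkin diagram is a chain of 6 nodes with a double edge at one end; the terminal node there is the unique long simple root (C_6). Hence the type is C_6.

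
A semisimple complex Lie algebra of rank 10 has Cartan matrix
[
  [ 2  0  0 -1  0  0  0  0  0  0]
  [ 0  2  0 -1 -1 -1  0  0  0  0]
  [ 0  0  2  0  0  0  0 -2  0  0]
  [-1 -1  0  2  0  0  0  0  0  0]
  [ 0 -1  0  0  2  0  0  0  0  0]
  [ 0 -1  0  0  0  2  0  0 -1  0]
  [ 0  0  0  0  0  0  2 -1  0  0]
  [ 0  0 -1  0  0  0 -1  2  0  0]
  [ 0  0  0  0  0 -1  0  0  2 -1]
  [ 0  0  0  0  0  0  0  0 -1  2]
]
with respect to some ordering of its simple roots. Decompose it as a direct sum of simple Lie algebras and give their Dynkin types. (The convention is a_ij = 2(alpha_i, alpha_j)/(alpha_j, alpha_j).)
C_3 (sp(6)) ⊕ E_7

The diagram associated to this matrix has two connected components: the simple roots {alpha_3, alpha_7, alpha_8} form a chain of 3 nodes with a double edge at one end; the terminal node there is the unique long simple root (C_3), and {alpha_1, alpha_2, alpha_4, alpha_5, alpha_6, alpha_9, alpha_10} form a chain of 6 nodes with one extra node attached to the third node from one end (E_7). A semisimple Lie algebra decomposes uniquely as the direct sum of simple ideals, one per connected component of its Dynkin diagram, so g ≅ C_3 ⊕ E_7 (dimension 21 + 133 = 154).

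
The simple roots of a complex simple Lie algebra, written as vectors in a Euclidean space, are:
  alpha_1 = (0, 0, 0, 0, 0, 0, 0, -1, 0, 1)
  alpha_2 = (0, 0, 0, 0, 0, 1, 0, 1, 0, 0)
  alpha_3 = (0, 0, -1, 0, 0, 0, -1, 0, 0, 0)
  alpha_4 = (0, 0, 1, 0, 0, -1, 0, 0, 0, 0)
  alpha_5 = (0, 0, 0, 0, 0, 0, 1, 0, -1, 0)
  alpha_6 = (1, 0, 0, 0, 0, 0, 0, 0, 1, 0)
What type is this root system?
A_6

Compute the Cartan integers a_ij = 2(alpha_i, alpha_j)/(alpha_j, alpha_j); the resulting 6x6 Cartan matrix is
[[2, -1, 0, 0, 0, 0], [-1, 2, 0, -1, 0, 0], [0, 0, 2, -1, -1, 0], [0, -1, -1, 2, 0, 0], [0, 0, -1, 0, 2, -1], [0, 0, 0, 0, -1, 2]].
All simple roots have the same length, so the diagram is simply laced. The associated Dynkin diagram is a chain of 6 nodes with single edges (A_6), so the type is A_6 (the algebra sl(7)).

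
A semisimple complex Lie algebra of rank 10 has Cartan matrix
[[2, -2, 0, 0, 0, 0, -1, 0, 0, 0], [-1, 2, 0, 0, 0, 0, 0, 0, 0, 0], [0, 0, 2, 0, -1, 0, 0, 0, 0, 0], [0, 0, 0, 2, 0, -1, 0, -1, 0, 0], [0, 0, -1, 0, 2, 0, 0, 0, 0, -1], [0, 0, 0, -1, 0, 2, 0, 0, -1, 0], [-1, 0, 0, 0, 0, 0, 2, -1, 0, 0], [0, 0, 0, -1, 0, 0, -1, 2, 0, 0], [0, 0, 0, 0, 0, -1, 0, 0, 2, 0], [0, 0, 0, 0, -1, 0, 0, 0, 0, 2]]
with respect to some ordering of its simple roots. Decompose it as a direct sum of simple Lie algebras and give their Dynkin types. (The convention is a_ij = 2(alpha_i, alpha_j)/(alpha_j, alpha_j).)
The diagram associated to this matrix has two connected components: the simple roots {alpha_3, alpha_5, alpha_10} form a chain of 3 nodes with single edges (A_3), and {alpha_1, alpha_2, alpha_4, alpha_6, alpha_7, alpha_8, alpha_9} form a chain of 7 nodes with a double edge at one end; the terminal node there is the unique short simple root (B_7). A semisimple Lie algebra decomposes uniquely as the direct sum of simple ideals, one per connected component of its Dynkin diagram, so g ≅ A_3 ⊕ B_7 (dimension 15 + 105 = 120).

type A_3 + type B_7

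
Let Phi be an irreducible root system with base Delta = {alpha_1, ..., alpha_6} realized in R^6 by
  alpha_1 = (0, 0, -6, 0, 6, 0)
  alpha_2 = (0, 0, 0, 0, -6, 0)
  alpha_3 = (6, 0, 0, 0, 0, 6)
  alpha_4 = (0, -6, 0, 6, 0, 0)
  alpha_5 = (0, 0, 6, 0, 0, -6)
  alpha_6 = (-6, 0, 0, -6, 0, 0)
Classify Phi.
B_6

Compute the Cartan integers a_ij = 2(alpha_i, alpha_j)/(alpha_j, alpha_j); the resulting 6x6 Cartan matrix is
[[2, -2, 0, 0, -1, 0], [-1, 2, 0, 0, 0, 0], [0, 0, 2, 0, -1, -1], [0, 0, 0, 2, 0, -1], [-1, 0, -1, 0, 2, 0], [0, 0, -1, -1, 0, 2]].
The roots have two lengths (squared-length ratio 2:1); the short ones are alpha_{2}. The associated Dynkin diagram is a chain of 6 nodes with a double edge at one end; the terminal node there is the unique short simple root (B_6), so the type is B_6 (the algebra so(13)).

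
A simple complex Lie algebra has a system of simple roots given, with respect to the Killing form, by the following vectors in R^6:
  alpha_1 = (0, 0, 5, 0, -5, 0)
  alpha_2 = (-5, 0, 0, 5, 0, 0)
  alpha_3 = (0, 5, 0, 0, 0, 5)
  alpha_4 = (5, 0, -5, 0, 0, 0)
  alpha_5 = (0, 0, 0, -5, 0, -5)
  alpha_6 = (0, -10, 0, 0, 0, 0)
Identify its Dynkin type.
C_6 (sp(12))

Compute the Cartan integers a_ij = 2(alpha_i, alpha_j)/(alpha_j, alpha_j); the resulting 6x6 Cartan matrix is
[[2, 0, 0, -1, 0, 0], [0, 2, 0, -1, -1, 0], [0, 0, 2, 0, -1, -1], [-1, -1, 0, 2, 0, 0], [0, -1, -1, 0, 2, 0], [0, 0, -2, 0, 0, 2]].
The roots have two lengths (squared-length ratio 2:1); the short ones are alpha_{1,2,3,4,5}. The associated Dynkin diagram is a chain of 6 nodes with a double edge at one end; the terminal node there is the unique long simple root (C_6), so the type is C_6 (the algebra sp(12)).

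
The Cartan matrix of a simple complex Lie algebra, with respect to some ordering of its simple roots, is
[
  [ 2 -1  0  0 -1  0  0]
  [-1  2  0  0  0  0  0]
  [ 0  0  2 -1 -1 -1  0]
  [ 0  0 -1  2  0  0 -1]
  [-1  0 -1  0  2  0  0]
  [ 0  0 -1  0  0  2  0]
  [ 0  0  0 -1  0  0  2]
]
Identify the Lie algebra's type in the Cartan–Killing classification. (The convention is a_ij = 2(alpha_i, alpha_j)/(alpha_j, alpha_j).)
type E_7

The matrix has rank 7 with 2's on the diagonal. Reading the off-diagonal entries as Dynkin edges (a single edge where a_ij = a_ji = -1; a double or triple edge where a_ij * a_ji = 2 or 3), the diagram is a chain of 6 nodes with one extra node attached to the third node from one end (E_7). One simple-root ordering that puts it in standard form is (alpha_7, alpha_6, alpha_4, alpha_3, alpha_5, alpha_1, alpha_2). So the algebra is type E_7.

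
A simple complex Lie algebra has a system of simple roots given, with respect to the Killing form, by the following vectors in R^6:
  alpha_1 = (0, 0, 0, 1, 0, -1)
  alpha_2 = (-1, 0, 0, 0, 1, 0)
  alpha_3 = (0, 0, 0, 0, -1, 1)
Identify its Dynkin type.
Compute the Cartan integers a_ij = 2(alpha_i, alpha_j)/(alpha_j, alpha_j); the resulting 3x3 Cartan matrix is
[[2, 0, -1], [0, 2, -1], [-1, -1, 2]].
All simple roots have the same length, so the diagram is simply laced. The associated Dynkin diagram is a chain of 3 nodes with single edges (A_3), so the type is A_3 (the algebra sl(4)).

A3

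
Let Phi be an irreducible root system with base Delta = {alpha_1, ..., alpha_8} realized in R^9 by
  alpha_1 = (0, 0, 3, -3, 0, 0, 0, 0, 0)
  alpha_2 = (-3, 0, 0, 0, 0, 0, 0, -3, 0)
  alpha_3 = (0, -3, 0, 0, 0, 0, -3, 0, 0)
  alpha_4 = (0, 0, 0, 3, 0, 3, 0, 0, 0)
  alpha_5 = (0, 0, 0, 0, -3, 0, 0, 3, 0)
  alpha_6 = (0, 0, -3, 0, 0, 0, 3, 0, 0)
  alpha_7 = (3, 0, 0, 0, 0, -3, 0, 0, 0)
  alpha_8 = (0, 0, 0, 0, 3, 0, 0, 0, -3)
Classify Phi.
Compute the Cartan integers a_ij = 2(alpha_i, alpha_j)/(alpha_j, alpha_j); the resulting 8x8 Cartan matrix is
[[2, 0, 0, -1, 0, -1, 0, 0], [0, 2, 0, 0, -1, 0, -1, 0], [0, 0, 2, 0, 0, -1, 0, 0], [-1, 0, 0, 2, 0, 0, -1, 0], [0, -1, 0, 0, 2, 0, 0, -1], [-1, 0, -1, 0, 0, 2, 0, 0], [0, -1, 0, -1, 0, 0, 2, 0], [0, 0, 0, 0, -1, 0, 0, 2]].
All simple roots have the same length, so the diagram is simply laced. The associated Dynkin diagram is a chain of 8 nodes with single edges (A_8), so the type is A_8 (the algebra sl(9)).

A_8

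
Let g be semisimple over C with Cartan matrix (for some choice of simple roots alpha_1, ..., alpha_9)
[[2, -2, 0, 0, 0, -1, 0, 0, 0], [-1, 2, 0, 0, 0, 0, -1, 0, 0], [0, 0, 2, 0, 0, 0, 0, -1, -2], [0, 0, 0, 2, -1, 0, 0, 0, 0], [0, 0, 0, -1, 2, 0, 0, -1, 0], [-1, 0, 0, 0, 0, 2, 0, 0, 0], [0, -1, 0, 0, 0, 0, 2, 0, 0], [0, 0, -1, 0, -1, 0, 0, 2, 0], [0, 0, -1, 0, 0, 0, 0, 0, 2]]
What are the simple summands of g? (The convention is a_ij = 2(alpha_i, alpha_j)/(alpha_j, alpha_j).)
B5 + F4

The diagram associated to this matrix has two connected components: the simple roots {alpha_3, alpha_4, alpha_5, alpha_8, alpha_9} form a chain of 5 nodes with a double edge at one end; the terminal node there is the unique short simple root (B_5), and {alpha_1, alpha_2, alpha_6, alpha_7} form a chain of 4 nodes with a double edge between the middle two (F_4). A semisimple Lie algebra decomposes uniquely as the direct sum of simple ideals, one per connected component of its Dynkin diagram, so g ≅ B_5 ⊕ F_4 (dimension 55 + 52 = 107).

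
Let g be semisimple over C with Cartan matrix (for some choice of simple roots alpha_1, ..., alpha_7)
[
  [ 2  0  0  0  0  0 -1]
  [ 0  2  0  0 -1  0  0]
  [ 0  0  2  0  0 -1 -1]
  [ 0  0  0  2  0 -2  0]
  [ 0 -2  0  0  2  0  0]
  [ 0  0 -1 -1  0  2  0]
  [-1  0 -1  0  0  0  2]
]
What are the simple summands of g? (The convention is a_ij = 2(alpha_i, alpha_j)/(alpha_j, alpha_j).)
B2 ⊕ C5

The diagram associated to this matrix has two connected components: the simple roots {alpha_2, alpha_5} form a chain of 2 nodes with a double edge at one end; the terminal node there is the unique short simple root (B_2), and {alpha_1, alpha_3, alpha_4, alpha_6, alpha_7} form a chain of 5 nodes with a double edge at one end; the terminal node there is the unique long simple root (C_5). A semisimple Lie algebra decomposes uniquely as the direct sum of simple ideals, one per connected component of its Dynkin diagram, so g ≅ B_2 ⊕ C_5 (dimension 10 + 55 = 65).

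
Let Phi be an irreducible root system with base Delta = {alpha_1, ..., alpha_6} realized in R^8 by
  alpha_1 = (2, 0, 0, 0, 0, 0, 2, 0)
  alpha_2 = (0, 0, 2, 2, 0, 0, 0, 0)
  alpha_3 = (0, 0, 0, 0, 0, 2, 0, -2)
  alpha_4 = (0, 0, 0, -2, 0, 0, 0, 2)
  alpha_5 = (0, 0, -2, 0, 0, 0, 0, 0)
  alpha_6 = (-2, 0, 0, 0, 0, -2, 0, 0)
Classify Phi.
Compute the Cartan integers a_ij = 2(alpha_i, alpha_j)/(alpha_j, alpha_j); the resulting 6x6 Cartan matrix is
[[2, 0, 0, 0, 0, -1], [0, 2, 0, -1, -2, 0], [0, 0, 2, -1, 0, -1], [0, -1, -1, 2, 0, 0], [0, -1, 0, 0, 2, 0], [-1, 0, -1, 0, 0, 2]].
The roots have two lengths (squared-length ratio 2:1); the short ones are alpha_{5}. The associated Dynkin diagram is a chain of 6 nodes with a double edge at one end; the terminal node there is the unique short simple root (B_6), so the type is B_6 (the algebra so(13)).

type B_6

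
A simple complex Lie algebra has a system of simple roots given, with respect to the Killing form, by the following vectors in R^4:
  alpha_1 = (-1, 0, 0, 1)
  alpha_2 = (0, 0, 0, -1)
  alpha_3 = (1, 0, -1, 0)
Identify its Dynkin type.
Compute the Cartan integers a_ij = 2(alpha_i, alpha_j)/(alpha_j, alpha_j); the resulting 3x3 Cartan matrix is
[[2, -2, -1], [-1, 2, 0], [-1, 0, 2]].
The roots have two lengths (squared-length ratio 2:1); the short ones are alpha_{2}. The associated Dynkin diagram is a chain of 3 nodes with a double edge at one end; the terminal node there is the unique short simple root (B_3), so the type is B_3 (the algebra so(7)).

type B_3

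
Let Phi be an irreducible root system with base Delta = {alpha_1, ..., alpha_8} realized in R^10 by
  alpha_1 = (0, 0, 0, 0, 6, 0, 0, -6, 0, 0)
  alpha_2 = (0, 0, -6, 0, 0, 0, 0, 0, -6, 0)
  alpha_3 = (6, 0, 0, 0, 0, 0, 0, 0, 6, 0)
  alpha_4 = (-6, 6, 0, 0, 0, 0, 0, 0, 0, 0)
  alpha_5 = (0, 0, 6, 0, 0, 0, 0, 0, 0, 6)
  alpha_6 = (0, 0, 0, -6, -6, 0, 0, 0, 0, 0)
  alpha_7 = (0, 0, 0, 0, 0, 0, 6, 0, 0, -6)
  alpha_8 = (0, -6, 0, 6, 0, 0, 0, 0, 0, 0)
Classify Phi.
Compute the Cartan integers a_ij = 2(alpha_i, alpha_j)/(alpha_j, alpha_j); the resulting 8x8 Cartan matrix is
[[2, 0, 0, 0, 0, -1, 0, 0], [0, 2, -1, 0, -1, 0, 0, 0], [0, -1, 2, -1, 0, 0, 0, 0], [0, 0, -1, 2, 0, 0, 0, -1], [0, -1, 0, 0, 2, 0, -1, 0], [-1, 0, 0, 0, 0, 2, 0, -1], [0, 0, 0, 0, -1, 0, 2, 0], [0, 0, 0, -1, 0, -1, 0, 2]].
All simple roots have the same length, so the diagram is simply laced. The associated Dynkin diagram is a chain of 8 nodes with single edges (A_8), so the type is A_8 (the algebra sl(9)).

A_8 (sl(9))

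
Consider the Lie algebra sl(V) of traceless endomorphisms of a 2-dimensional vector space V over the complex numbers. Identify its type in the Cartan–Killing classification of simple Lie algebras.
A1

This is sl(2), which has dimension 2^2 - 1 = 3 and rank 2 - 1 = 1 (a Cartan subalgebra is the diagonal traceless matrices). In the classification of classical Lie algebras, the special linear algebra sl(n+1) has type A_n; here n = 1, so the Dynkin diagram is a chain of 1 nodes with single edges (A_1). Hence the type is A_1.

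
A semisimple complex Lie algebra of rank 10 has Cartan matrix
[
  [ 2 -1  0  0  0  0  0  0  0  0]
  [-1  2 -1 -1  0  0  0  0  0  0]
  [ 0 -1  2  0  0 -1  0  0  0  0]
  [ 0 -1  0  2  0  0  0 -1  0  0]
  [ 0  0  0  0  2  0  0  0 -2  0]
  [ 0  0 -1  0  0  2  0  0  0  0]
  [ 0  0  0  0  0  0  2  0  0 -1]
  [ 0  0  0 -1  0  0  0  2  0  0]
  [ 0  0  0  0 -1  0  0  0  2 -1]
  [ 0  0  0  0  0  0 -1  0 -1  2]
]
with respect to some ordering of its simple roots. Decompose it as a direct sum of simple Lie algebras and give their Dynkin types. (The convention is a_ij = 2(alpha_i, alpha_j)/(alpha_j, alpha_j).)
C_4 + E_6

The diagram associated to this matrix has two connected components: the simple roots {alpha_5, alpha_7, alpha_9, alpha_10} form a chain of 4 nodes with a double edge at one end; the terminal node there is the unique long simple root (C_4), and {alpha_1, alpha_2, alpha_3, alpha_4, alpha_6, alpha_8} form a chain of 5 nodes with one extra node attached to the third node from one end (E_6). A semisimple Lie algebra decomposes uniquely as the direct sum of simple ideals, one per connected component of its Dynkin diagram, so g ≅ C_4 ⊕ E_6 (dimension 36 + 78 = 114).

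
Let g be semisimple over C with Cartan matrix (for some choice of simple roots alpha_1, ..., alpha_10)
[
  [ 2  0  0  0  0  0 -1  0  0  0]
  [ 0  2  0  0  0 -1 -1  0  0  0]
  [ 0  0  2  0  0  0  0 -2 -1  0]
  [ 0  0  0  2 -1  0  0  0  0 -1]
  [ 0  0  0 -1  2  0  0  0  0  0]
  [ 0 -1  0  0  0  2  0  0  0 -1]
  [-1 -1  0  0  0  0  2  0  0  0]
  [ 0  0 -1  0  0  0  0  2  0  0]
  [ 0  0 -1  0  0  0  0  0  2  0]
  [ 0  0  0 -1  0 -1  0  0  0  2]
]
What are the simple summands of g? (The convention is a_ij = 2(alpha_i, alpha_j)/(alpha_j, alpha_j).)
A7 + B3

The diagram associated to this matrix has two connected components: the simple roots {alpha_1, alpha_2, alpha_4, alpha_5, alpha_6, alpha_7, alpha_10} form a chain of 7 nodes with single edges (A_7), and {alpha_3, alpha_8, alpha_9} form a chain of 3 nodes with a double edge at one end; the terminal node there is the unique short simple root (B_3). A semisimple Lie algebra decomposes uniquely as the direct sum of simple ideals, one per connected component of its Dynkin diagram, so g ≅ A_7 ⊕ B_3 (dimension 63 + 21 = 84).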